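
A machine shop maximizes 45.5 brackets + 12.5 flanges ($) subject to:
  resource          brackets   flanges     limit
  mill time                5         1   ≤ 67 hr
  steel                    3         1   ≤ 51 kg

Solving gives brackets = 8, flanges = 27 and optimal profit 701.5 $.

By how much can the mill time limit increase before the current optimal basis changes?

Binding constraints: mill time, steel. The basis is B = [[5,1],[3,1]] with det 2.
Per unit increase in mill time, x* moves by d = (0.5, -1.5).
The basis stays optimal until flanges reaches 0; allowable increase = 18 hr.

18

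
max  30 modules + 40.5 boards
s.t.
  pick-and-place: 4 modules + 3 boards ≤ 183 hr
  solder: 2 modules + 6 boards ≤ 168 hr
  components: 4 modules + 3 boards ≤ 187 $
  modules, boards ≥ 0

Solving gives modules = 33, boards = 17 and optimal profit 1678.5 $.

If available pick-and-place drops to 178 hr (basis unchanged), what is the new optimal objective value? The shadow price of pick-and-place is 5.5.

1651

Δb = -5, so new z* = 1678.5 + (5.5)·(-5) = 1678.5 − 27.5 = 1651.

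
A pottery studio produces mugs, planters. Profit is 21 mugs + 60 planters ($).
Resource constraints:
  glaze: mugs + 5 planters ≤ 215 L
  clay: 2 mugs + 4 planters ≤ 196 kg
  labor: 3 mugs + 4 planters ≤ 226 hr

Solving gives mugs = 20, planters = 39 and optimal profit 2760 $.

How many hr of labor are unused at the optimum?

labor used = 3·20 + 4·39 = 216; slack = 226 − 216 = 10.

10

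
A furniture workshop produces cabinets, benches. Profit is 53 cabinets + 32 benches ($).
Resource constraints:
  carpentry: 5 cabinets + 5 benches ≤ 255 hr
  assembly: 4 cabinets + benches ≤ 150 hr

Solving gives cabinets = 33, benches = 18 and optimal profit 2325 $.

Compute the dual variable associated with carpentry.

Check each constraint at x*: carpentry 255/255 (tight); assembly 150/150 (tight).
From A_Bᵀ y = c: 5·y_carpentry + 4·y_assembly = 53; 5·y_carpentry + 1·y_assembly = 32.
→ y_carpentry = 5 and y_assembly = 7.
Shadow price of carpentry = 5.

5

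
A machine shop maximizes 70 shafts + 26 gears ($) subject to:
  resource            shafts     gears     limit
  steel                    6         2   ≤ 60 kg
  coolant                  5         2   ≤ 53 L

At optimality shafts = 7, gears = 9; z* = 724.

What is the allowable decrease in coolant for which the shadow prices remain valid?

Binding constraints: steel, coolant. The basis is B = [[6,2],[5,2]] with det 2.
Per unit decrease in coolant, x* moves by d = (1, -3).
The basis stays optimal until gears reaches 0; allowable decrease = 3 L.

3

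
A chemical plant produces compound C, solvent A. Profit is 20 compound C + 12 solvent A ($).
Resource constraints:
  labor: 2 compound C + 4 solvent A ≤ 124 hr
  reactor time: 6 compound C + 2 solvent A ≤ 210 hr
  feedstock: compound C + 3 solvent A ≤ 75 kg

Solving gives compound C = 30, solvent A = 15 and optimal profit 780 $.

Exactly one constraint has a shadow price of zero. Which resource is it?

labor: 120/124 (slack 4)
reactor time: 210/210 (binding)
feedstock: 75/75 (binding)
By complementary slackness, a constraint with positive slack has shadow price 0 → labor.

labor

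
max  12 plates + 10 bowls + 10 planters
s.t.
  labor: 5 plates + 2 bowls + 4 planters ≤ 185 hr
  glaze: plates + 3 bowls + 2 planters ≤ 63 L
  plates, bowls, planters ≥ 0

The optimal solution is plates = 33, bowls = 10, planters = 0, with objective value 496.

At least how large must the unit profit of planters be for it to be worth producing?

Check each constraint at x*: labor 185/185 (tight); glaze 63/63 (tight).
Dual feasibility on the basic columns requires 5·y_labor + 1·y_glaze = 12, 2·y_labor + 3·y_glaze = 10.
→ y_labor = 2 and y_glaze = 2.
planters enters the basis when its profit ≥ yᵀa₃ = 2·4 + 2·2 = 12.

12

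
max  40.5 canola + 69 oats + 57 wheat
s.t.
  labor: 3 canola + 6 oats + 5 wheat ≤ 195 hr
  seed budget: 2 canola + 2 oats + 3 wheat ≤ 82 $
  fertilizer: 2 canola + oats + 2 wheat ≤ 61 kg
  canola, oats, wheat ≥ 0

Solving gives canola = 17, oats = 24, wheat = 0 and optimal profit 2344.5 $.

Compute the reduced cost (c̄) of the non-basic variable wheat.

Binding: labor and seed budget. Non-binding: fertilizer (3 unused).
By complementary slackness, y = 0 for the non-binding constraint.
The binding rows give the dual system: 3·y_labor + 2·y_seed budget = 40.5 and 6·y_labor + 2·y_seed budget = 69.
Solving: y_labor = 9.5, y_seed budget = 6.
Reduced cost of wheat: c₃ − yᵀa₃ = 57 − (9.5·5 + 6·3) = 57 − 65.5 = -8.5.

-8.5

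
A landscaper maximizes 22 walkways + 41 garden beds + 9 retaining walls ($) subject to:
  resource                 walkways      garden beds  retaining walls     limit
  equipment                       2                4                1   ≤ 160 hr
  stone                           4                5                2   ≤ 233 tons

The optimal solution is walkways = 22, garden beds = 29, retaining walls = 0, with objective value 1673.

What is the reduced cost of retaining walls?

-2

At the optimum: equipment uses 160 of 160 (binding); stone uses 233 of 233 (binding).
Dual feasibility on the basic columns requires 2·y_equipment + 4·y_stone = 22, 4·y_equipment + 5·y_stone = 41.
This yields shadow prices y_equipment = 9, y_stone = 1.
Reduced cost of retaining walls: c₃ − yᵀa₃ = 9 − (9·1 + 1·2) = 9 − 11 = -2.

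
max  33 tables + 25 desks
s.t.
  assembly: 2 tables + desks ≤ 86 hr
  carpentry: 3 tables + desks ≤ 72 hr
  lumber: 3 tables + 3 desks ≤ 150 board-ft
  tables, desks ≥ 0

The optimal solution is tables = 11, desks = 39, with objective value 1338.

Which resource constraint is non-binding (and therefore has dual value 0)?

assembly: 61/86 (slack 25)
carpentry: 72/72 (binding)
lumber: 150/150 (binding)
By complementary slackness, a constraint with positive slack has shadow price 0 → assembly.

assembly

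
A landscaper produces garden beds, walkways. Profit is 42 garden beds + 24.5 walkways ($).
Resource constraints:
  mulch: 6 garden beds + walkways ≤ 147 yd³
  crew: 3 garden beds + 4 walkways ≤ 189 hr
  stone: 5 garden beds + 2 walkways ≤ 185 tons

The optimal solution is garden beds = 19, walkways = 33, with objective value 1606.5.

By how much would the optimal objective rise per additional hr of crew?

5

Binding: mulch and crew. Non-binding: stone (24 unused).
Since stone is not tight, its dual is 0.
From A_Bᵀ y = c: 6·y_mulch + 3·y_crew = 42; 1·y_mulch + 4·y_crew = 24.5.
→ y_mulch = 4.5 and y_crew = 5.
Shadow price of crew = 5.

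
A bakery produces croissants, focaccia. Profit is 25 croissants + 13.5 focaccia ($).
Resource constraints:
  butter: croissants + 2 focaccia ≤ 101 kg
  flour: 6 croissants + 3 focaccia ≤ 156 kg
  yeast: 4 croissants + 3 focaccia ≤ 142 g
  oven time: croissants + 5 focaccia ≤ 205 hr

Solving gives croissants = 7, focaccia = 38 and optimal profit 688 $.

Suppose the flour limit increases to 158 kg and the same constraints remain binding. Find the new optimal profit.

695

Check each constraint at x*: butter 83/101 (slack 18); flour 156/156 (tight); yeast 142/142 (tight); oven time 197/205 (slack 8).
By complementary slackness, y = 0 for the non-binding constraints.
From A_Bᵀ y = c: 6·y_flour + 4·y_yeast = 25; 3·y_flour + 3·y_yeast = 13.5.
→ y_flour = 3.5 and y_yeast = 1.
Δz = y_flour·Δb = 3.5 × (2) = 7, so new z* = 688 + 7 = 695.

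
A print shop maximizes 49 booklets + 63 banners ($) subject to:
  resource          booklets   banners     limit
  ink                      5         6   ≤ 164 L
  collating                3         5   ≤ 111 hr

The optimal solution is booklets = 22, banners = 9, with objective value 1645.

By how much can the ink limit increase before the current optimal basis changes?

Binding constraints: ink, collating. The basis is B = [[5,6],[3,5]] with det 7.
Per unit increase in ink, x* moves by d = (0.7143, -0.4286).
The basis stays optimal until banners reaches 0; allowable increase = 21 L.

21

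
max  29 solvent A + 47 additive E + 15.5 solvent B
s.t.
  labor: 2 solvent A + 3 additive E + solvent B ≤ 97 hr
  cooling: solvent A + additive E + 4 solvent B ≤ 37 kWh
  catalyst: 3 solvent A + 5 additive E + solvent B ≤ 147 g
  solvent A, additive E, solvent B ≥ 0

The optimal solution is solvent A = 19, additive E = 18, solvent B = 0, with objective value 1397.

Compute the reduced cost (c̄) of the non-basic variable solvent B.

-1.5

At the optimum: labor uses 92 of 97 (slack = 5); cooling uses 37 of 37 (binding); catalyst uses 147 of 147 (binding).
Since labor is not tight, its dual is 0.
The binding rows give the dual system: 1·y_cooling + 3·y_catalyst = 29 and 1·y_cooling + 5·y_catalyst = 47.
Solving: y_cooling = 2, y_catalyst = 9.
Reduced cost of solvent B: c₃ − yᵀa₃ = 15.5 − (2·4 + 9·1) = 15.5 − 17 = -1.5.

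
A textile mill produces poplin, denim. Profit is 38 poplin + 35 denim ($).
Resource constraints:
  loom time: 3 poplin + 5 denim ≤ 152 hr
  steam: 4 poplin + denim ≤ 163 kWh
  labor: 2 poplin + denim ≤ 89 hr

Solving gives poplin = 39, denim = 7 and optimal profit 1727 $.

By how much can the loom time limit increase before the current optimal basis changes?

34

Binding constraints: loom time, steam. The basis is B = [[3,5],[4,1]] with det -17.
Per unit increase in loom time, x* moves by d = (-0.0588, 0.2353).
The basis stays optimal until labor becomes binding; allowable increase = 34 hr.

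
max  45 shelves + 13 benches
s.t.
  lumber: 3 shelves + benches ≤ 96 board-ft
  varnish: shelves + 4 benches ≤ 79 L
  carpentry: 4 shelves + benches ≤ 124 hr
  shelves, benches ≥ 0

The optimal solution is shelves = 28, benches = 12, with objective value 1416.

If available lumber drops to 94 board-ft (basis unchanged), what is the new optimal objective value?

At the optimum: lumber uses 96 of 96 (binding); varnish uses 76 of 79 (slack = 3); carpentry uses 124 of 124 (binding).
Since varnish is not tight, its dual is 0.
From A_Bᵀ y = c: 3·y_lumber + 4·y_carpentry = 45; 1·y_lumber + 1·y_carpentry = 13.
Solving: y_lumber = 7, y_carpentry = 6.
Δz = y_lumber·Δb = 7 × (-2) = -14, so new z* = 1416 − 14 = 1402.

1402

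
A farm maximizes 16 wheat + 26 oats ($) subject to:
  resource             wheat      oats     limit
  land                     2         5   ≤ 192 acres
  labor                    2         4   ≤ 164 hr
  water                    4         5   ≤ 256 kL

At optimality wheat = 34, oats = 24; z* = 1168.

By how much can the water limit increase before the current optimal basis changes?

72

Binding constraints: labor, water. The basis is B = [[2,4],[4,5]] with det -6.
Per unit increase in water, x* moves by d = (0.6667, -0.3333).
The basis stays optimal until oats reaches 0; allowable increase = 72 kL.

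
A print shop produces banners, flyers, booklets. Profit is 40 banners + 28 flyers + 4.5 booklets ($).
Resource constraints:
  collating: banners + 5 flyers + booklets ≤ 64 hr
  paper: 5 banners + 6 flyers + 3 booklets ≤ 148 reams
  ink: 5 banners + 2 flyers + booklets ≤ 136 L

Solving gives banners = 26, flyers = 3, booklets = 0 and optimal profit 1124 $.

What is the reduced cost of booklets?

-9.5

Binding: paper and ink. Non-binding: collating (23 unused).
Since collating is not tight, its dual is 0.
From A_Bᵀ y = c: 5·y_paper + 5·y_ink = 40; 6·y_paper + 2·y_ink = 28.
This yields shadow prices y_paper = 3, y_ink = 5.
Reduced cost of booklets: c₃ − yᵀa₃ = 4.5 − (3·3 + 5·1) = 4.5 − 14 = -9.5.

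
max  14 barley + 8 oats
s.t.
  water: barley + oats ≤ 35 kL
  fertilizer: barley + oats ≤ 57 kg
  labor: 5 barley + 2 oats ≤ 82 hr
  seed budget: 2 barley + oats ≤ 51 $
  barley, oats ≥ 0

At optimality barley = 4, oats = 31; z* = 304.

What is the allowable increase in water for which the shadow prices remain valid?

6

Binding constraints: water, labor. The basis is B = [[1,1],[5,2]] with det -3.
Per unit increase in water, x* moves by d = (-0.6667, 1.6667).
The basis stays optimal until barley reaches 0; allowable increase = 6 kL.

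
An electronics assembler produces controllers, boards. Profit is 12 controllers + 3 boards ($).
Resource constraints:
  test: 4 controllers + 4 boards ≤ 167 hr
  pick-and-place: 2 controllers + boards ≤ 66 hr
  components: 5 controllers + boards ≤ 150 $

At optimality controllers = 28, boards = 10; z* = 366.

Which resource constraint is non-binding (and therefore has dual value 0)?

test

test: 152/167 (slack 15)
pick-and-place: 66/66 (binding)
components: 150/150 (binding)
By complementary slackness, a constraint with positive slack has shadow price 0 → test.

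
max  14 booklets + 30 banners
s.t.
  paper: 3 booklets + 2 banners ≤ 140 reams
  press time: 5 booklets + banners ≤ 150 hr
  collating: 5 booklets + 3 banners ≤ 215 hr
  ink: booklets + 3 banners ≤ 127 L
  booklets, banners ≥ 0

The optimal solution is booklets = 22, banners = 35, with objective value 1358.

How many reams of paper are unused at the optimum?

4

paper used = 3·22 + 2·35 = 136; slack = 140 − 136 = 4.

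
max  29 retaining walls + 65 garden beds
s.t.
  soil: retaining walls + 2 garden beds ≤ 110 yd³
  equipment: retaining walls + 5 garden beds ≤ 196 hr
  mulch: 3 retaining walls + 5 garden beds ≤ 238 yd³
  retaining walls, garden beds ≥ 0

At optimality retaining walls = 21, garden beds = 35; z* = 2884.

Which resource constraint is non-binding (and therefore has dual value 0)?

soil

soil: 91/110 (slack 19)
equipment: 196/196 (binding)
mulch: 238/238 (binding)
By complementary slackness, a constraint with positive slack has shadow price 0 → soil.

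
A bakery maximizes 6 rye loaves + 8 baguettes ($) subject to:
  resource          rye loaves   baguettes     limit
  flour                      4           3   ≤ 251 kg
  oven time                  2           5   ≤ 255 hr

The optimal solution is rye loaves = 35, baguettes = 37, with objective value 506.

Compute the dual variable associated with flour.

1

Check each constraint at x*: flour 251/251 (tight); oven time 255/255 (tight).
From A_Bᵀ y = c: 4·y_flour + 2·y_oven time = 6; 3·y_flour + 5·y_oven time = 8.
Solving: y_flour = 1, y_oven time = 1.
Shadow price of flour = 1.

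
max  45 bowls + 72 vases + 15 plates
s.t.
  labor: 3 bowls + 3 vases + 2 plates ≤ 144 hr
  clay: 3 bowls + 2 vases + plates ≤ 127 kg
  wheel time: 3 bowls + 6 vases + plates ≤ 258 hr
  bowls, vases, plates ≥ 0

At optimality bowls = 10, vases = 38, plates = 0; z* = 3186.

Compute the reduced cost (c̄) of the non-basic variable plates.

-6

At the optimum: labor uses 144 of 144 (binding); clay uses 106 of 127 (slack = 21); wheel time uses 258 of 258 (binding).
Slack constraints have shadow price 0 (complementary slackness).
Dual feasibility on the basic columns requires 3·y_labor + 3·y_wheel time = 45, 3·y_labor + 6·y_wheel time = 72.
This yields shadow prices y_labor = 6, y_wheel time = 9.
Reduced cost of plates: c₃ − yᵀa₃ = 15 − (6·2 + 9·1) = 15 − 21 = -6.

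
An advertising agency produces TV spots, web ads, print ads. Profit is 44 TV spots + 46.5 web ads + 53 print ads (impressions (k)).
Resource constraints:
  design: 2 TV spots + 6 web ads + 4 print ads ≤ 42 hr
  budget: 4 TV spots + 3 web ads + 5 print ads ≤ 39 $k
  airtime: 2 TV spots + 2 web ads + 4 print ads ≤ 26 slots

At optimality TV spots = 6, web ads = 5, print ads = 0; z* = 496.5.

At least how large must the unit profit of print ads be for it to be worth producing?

59.5

Binding: design and budget. Non-binding: airtime (4 unused).
Since airtime is not tight, its dual is 0.
From A_Bᵀ y = c: 2·y_design + 4·y_budget = 44; 6·y_design + 3·y_budget = 46.5.
Solving: y_design = 3, y_budget = 9.5.
print ads enters the basis when its profit ≥ yᵀa₃ = 3·4 + 9.5·5 = 59.5.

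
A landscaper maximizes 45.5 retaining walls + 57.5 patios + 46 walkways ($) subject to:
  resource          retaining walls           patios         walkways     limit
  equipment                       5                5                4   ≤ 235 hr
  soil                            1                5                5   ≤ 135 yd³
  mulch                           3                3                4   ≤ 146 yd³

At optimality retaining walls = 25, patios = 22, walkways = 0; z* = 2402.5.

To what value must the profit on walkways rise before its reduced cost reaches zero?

49

Check each constraint at x*: equipment 235/235 (tight); soil 135/135 (tight); mulch 141/146 (slack 5).
Slack constraints have shadow price 0 (complementary slackness).
The binding rows give the dual system: 5·y_equipment + 1·y_soil = 45.5 and 5·y_equipment + 5·y_soil = 57.5.
This yields shadow prices y_equipment = 8.5, y_soil = 3.
walkways enters the basis when its profit ≥ yᵀa₃ = 8.5·4 + 3·5 = 49.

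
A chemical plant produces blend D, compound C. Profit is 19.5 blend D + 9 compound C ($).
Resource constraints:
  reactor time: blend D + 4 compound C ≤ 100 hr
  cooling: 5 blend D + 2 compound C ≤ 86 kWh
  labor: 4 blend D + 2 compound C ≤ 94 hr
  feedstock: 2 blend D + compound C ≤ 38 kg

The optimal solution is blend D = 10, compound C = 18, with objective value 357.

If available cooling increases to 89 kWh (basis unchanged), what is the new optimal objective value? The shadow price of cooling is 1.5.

361.5

Δb = 3, so new z* = 357 + (1.5)·(3) = 357 + 4.5 = 361.5.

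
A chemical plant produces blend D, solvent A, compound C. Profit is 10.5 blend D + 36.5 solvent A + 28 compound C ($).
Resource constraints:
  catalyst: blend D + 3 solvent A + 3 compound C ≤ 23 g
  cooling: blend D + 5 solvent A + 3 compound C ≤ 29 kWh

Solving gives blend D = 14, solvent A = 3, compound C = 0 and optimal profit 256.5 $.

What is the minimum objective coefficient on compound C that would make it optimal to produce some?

31.5

Check each constraint at x*: catalyst 23/23 (tight); cooling 29/29 (tight).
From A_Bᵀ y = c: 1·y_catalyst + 1·y_cooling = 10.5; 3·y_catalyst + 5·y_cooling = 36.5.
This yields shadow prices y_catalyst = 8, y_cooling = 2.5.
compound C enters the basis when its profit ≥ yᵀa₃ = 8·3 + 2.5·3 = 31.5.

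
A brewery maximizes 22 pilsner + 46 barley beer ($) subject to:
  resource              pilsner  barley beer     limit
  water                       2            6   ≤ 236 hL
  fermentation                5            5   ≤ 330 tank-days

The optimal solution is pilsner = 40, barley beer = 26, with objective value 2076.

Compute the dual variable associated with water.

Both water and fermentation are binding at x*.
The binding rows give the dual system: 2·y_water + 5·y_fermentation = 22 and 6·y_water + 5·y_fermentation = 46.
This yields shadow prices y_water = 6, y_fermentation = 2.
Shadow price of water = 6.

6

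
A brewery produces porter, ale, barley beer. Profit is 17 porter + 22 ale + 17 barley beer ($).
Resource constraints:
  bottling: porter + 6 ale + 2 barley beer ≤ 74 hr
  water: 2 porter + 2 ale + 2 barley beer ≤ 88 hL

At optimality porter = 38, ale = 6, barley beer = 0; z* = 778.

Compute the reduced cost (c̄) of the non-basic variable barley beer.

Check each constraint at x*: bottling 74/74 (tight); water 88/88 (tight).
The binding rows give the dual system: 1·y_bottling + 2·y_water = 17 and 6·y_bottling + 2·y_water = 22.
→ y_bottling = 1 and y_water = 8.
Reduced cost of barley beer: c₃ − yᵀa₃ = 17 − (1·2 + 8·2) = 17 − 18 = -1.

-1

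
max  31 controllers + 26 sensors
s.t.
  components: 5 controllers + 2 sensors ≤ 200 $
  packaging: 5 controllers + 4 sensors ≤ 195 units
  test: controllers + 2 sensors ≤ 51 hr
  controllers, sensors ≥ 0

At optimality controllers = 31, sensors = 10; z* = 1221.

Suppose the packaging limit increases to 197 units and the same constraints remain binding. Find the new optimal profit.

1233

Check each constraint at x*: components 175/200 (slack 25); packaging 195/195 (tight); test 51/51 (tight).
Since components is not tight, its dual is 0.
The binding rows give the dual system: 5·y_packaging + 1·y_test = 31 and 4·y_packaging + 2·y_test = 26.
This yields shadow prices y_packaging = 6, y_test = 1.
Δz = y_packaging·Δb = 6 × (2) = 12, so new z* = 1221 + 12 = 1233.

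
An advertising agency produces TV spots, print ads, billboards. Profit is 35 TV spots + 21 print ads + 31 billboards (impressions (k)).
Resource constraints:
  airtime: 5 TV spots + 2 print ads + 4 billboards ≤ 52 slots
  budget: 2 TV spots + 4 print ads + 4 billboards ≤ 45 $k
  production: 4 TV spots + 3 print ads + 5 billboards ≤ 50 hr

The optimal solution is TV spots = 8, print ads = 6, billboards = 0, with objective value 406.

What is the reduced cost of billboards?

-6

Binding: airtime and production. Non-binding: budget (5 unused).
By complementary slackness, y = 0 for the non-binding constraint.
Dual feasibility on the basic columns requires 5·y_airtime + 4·y_production = 35, 2·y_airtime + 3·y_production = 21.
Solving: y_airtime = 3, y_production = 5.
Reduced cost of billboards: c₃ − yᵀa₃ = 31 − (3·4 + 5·5) = 31 − 37 = -6.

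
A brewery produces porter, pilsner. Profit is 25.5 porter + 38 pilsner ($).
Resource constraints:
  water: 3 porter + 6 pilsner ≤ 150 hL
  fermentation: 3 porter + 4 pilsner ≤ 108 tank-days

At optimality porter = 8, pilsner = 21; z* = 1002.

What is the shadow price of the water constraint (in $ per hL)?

2

Both water and fermentation are binding at x*.
From A_Bᵀ y = c: 3·y_water + 3·y_fermentation = 25.5; 6·y_water + 4·y_fermentation = 38.
This yields shadow prices y_water = 2, y_fermentation = 6.5.
Shadow price of water = 2.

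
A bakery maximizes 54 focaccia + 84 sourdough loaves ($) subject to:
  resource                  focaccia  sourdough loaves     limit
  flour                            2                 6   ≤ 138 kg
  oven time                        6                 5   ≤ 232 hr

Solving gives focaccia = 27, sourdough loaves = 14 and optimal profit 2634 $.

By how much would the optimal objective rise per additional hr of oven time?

At the optimum: flour uses 138 of 138 (binding); oven time uses 232 of 232 (binding).
From A_Bᵀ y = c: 2·y_flour + 6·y_oven time = 54; 6·y_flour + 5·y_oven time = 84.
This yields shadow prices y_flour = 9, y_oven time = 6.
Shadow price of oven time = 6.

6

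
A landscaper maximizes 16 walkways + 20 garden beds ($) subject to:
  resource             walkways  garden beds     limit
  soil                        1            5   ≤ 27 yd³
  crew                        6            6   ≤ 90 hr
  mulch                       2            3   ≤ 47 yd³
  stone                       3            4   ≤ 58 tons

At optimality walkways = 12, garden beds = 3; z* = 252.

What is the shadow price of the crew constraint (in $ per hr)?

2.5

Binding: soil and crew. Non-binding: mulch (14 unused), stone (10 unused).
Slack constraints have shadow price 0 (complementary slackness).
Dual feasibility on the basic columns requires 1·y_soil + 6·y_crew = 16, 5·y_soil + 6·y_crew = 20.
→ y_soil = 1 and y_crew = 2.5.
Shadow price of crew = 2.5.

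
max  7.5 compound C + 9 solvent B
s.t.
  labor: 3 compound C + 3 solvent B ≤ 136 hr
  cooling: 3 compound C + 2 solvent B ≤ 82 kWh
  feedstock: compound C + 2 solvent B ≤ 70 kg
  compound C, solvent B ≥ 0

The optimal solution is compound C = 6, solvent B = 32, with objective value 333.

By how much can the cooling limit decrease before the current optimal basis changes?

12

Binding constraints: cooling, feedstock. The basis is B = [[3,2],[1,2]] with det 4.
Per unit decrease in cooling, x* moves by d = (-0.5, 0.25).
The basis stays optimal until compound C reaches 0; allowable decrease = 12 kWh.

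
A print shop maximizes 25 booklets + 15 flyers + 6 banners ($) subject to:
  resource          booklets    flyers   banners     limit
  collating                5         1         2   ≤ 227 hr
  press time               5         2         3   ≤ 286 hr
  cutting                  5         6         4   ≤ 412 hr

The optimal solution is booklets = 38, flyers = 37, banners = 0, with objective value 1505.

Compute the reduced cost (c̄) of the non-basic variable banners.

Binding: collating and cutting. Non-binding: press time (22 unused).
Since press time is not tight, its dual is 0.
From A_Bᵀ y = c: 5·y_collating + 5·y_cutting = 25; 1·y_collating + 6·y_cutting = 15.
Solving: y_collating = 3, y_cutting = 2.
Reduced cost of banners: c₃ − yᵀa₃ = 6 − (3·2 + 2·4) = 6 − 14 = -8.

-8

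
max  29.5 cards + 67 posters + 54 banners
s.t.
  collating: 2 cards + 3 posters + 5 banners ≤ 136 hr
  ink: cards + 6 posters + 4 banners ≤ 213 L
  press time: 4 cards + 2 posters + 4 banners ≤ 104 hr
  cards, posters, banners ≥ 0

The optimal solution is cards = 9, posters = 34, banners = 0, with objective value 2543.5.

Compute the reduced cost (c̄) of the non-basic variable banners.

At the optimum: collating uses 120 of 136 (slack = 16); ink uses 213 of 213 (binding); press time uses 104 of 104 (binding).
By complementary slackness, y = 0 for the non-binding constraint.
From A_Bᵀ y = c: 1·y_ink + 4·y_press time = 29.5; 6·y_ink + 2·y_press time = 67.
This yields shadow prices y_ink = 9.5, y_press time = 5.
Reduced cost of banners: c₃ − yᵀa₃ = 54 − (9.5·4 + 5·4) = 54 − 58 = -4.

-4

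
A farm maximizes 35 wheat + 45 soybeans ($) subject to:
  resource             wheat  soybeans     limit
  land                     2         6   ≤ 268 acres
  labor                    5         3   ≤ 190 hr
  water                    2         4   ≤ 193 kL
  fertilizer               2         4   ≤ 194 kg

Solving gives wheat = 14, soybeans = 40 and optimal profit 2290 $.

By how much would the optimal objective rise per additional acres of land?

5

Binding: land and labor. Non-binding: water (5 unused), fertilizer (6 unused).
Slack constraints have shadow price 0 (complementary slackness).
Dual feasibility on the basic columns requires 2·y_land + 5·y_labor = 35, 6·y_land + 3·y_labor = 45.
Solving: y_land = 5, y_labor = 5.
Shadow price of land = 5.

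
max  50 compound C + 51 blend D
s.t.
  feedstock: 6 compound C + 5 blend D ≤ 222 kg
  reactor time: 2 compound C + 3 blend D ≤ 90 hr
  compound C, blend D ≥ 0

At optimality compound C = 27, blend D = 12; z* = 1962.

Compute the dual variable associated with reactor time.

Check each constraint at x*: feedstock 222/222 (tight); reactor time 90/90 (tight).
The binding rows give the dual system: 6·y_feedstock + 2·y_reactor time = 50 and 5·y_feedstock + 3·y_reactor time = 51.
Solving: y_feedstock = 6, y_reactor time = 7.
Shadow price of reactor time = 7.

7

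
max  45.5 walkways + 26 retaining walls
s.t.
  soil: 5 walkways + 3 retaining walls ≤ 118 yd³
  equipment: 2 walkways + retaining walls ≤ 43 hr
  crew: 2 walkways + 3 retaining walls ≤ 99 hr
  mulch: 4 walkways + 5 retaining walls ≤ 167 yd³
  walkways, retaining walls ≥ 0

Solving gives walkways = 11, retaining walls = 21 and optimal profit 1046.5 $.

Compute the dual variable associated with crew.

Binding: soil and equipment. Non-binding: crew (14 unused), mulch (18 unused).
Since crew, mulch are not tight, their duals are 0.
Dual feasibility on the basic columns requires 5·y_soil + 2·y_equipment = 45.5, 3·y_soil + 1·y_equipment = 26.
This yields shadow prices y_soil = 6.5, y_equipment = 6.5.
Shadow price of crew = 0.

0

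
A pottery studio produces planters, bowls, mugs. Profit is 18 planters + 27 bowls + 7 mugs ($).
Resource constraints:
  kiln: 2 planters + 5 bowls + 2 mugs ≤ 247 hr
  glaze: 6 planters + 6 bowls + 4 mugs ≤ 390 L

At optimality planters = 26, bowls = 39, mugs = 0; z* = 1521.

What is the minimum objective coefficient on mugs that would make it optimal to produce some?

14

Both kiln and glaze are binding at x*.
The binding rows give the dual system: 2·y_kiln + 6·y_glaze = 18 and 5·y_kiln + 6·y_glaze = 27.
Solving: y_kiln = 3, y_glaze = 2.
mugs enters the basis when its profit ≥ yᵀa₃ = 3·2 + 2·4 = 14.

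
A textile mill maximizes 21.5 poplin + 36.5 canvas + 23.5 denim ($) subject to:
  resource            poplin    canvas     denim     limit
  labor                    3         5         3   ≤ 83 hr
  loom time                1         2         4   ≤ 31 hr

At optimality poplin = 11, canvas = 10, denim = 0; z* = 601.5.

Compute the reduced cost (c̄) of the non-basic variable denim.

Both labor and loom time are binding at x*.
The binding rows give the dual system: 3·y_labor + 1·y_loom time = 21.5 and 5·y_labor + 2·y_loom time = 36.5.
→ y_labor = 6.5 and y_loom time = 2.
Reduced cost of denim: c₃ − yᵀa₃ = 23.5 − (6.5·3 + 2·4) = 23.5 − 27.5 = -4.

-4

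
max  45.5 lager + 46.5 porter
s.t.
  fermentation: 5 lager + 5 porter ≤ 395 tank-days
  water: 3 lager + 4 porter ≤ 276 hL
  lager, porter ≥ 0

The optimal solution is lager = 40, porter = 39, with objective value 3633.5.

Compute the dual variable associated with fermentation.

Check each constraint at x*: fermentation 395/395 (tight); water 276/276 (tight).
Dual feasibility on the basic columns requires 5·y_fermentation + 3·y_water = 45.5, 5·y_fermentation + 4·y_water = 46.5.
Solving: y_fermentation = 8.5, y_water = 1.
Shadow price of fermentation = 8.5.

8.5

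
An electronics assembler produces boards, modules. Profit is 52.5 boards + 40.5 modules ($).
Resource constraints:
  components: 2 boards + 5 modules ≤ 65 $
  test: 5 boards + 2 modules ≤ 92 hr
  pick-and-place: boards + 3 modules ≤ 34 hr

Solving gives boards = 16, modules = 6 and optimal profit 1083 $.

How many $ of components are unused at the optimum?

3

components used = 2·16 + 5·6 = 62; slack = 65 − 62 = 3.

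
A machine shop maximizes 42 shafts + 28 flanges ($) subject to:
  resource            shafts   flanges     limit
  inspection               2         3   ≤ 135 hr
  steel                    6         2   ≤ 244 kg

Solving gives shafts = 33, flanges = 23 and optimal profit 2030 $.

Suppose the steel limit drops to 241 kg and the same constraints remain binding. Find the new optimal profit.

Check each constraint at x*: inspection 135/135 (tight); steel 244/244 (tight).
From A_Bᵀ y = c: 2·y_inspection + 6·y_steel = 42; 3·y_inspection + 2·y_steel = 28.
This yields shadow prices y_inspection = 6, y_steel = 5.
Δz = y_steel·Δb = 5 × (-3) = -15, so new z* = 2030 − 15 = 2015.

2015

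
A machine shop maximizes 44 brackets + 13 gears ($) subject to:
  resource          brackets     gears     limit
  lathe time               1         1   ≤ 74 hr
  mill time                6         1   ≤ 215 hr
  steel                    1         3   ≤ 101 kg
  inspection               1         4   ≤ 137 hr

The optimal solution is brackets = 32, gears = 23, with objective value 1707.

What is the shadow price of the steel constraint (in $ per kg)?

At the optimum: lathe time uses 55 of 74 (slack = 19); mill time uses 215 of 215 (binding); steel uses 101 of 101 (binding); inspection uses 124 of 137 (slack = 13).
Since lathe time, inspection are not tight, their duals are 0.
The binding rows give the dual system: 6·y_mill time + 1·y_steel = 44 and 1·y_mill time + 3·y_steel = 13.
→ y_mill time = 7 and y_steel = 2.
Shadow price of steel = 2.

2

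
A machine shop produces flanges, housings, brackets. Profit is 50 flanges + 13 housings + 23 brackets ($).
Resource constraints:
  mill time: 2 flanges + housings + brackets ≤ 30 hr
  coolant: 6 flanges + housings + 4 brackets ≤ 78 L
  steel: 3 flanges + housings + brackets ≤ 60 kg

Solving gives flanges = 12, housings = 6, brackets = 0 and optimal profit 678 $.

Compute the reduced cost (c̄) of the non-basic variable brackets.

Binding: mill time and coolant. Non-binding: steel (18 unused).
Slack constraints have shadow price 0 (complementary slackness).
The binding rows give the dual system: 2·y_mill time + 6·y_coolant = 50 and 1·y_mill time + 1·y_coolant = 13.
Solving: y_mill time = 7, y_coolant = 6.
Reduced cost of brackets: c₃ − yᵀa₃ = 23 − (7·1 + 6·4) = 23 − 31 = -8.

-8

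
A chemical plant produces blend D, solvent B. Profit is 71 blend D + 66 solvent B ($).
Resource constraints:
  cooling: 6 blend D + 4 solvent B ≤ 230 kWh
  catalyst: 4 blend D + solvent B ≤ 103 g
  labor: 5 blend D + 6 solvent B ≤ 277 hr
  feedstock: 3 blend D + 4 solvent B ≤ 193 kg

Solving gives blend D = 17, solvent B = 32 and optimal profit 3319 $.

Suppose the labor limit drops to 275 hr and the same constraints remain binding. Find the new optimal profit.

3305

Binding: cooling and labor. Non-binding: catalyst (3 unused), feedstock (14 unused).
Since catalyst, feedstock are not tight, their duals are 0.
Dual feasibility on the basic columns requires 6·y_cooling + 5·y_labor = 71, 4·y_cooling + 6·y_labor = 66.
→ y_cooling = 6 and y_labor = 7.
Δz = y_labor·Δb = 7 × (-2) = -14, so new z* = 3319 − 14 = 3305.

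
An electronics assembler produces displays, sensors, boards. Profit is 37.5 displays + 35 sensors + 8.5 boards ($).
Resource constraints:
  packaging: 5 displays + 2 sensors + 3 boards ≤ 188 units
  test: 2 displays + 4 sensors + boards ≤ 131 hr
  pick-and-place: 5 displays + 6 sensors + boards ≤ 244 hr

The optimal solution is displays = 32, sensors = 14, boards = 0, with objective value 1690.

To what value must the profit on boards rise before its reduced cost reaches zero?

12.5

Check each constraint at x*: packaging 188/188 (tight); test 120/131 (slack 11); pick-and-place 244/244 (tight).
Slack constraints have shadow price 0 (complementary slackness).
The binding rows give the dual system: 5·y_packaging + 5·y_pick-and-place = 37.5 and 2·y_packaging + 6·y_pick-and-place = 35.
This yields shadow prices y_packaging = 2.5, y_pick-and-place = 5.
boards enters the basis when its profit ≥ yᵀa₃ = 2.5·3 + 5·1 = 12.5.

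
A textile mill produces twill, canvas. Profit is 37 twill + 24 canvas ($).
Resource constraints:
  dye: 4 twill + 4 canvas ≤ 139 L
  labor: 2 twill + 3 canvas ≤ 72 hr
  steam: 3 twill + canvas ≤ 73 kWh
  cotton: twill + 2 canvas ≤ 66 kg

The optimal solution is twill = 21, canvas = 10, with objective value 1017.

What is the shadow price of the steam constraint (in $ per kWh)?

9

Check each constraint at x*: dye 124/139 (slack 15); labor 72/72 (tight); steam 73/73 (tight); cotton 41/66 (slack 25).
Since dye, cotton are not tight, their duals are 0.
Dual feasibility on the basic columns requires 2·y_labor + 3·y_steam = 37, 3·y_labor + 1·y_steam = 24.
Solving: y_labor = 5, y_steam = 9.
Shadow price of steam = 9.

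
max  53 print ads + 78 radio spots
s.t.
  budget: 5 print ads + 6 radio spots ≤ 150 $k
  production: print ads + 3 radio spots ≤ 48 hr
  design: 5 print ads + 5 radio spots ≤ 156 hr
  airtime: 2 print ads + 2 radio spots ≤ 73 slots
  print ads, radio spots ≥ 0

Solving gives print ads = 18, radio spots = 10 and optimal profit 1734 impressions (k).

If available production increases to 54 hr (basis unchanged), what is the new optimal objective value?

1782

At the optimum: budget uses 150 of 150 (binding); production uses 48 of 48 (binding); design uses 140 of 156 (slack = 16); airtime uses 56 of 73 (slack = 17).
Slack constraints have shadow price 0 (complementary slackness).
From A_Bᵀ y = c: 5·y_budget + 1·y_production = 53; 6·y_budget + 3·y_production = 78.
Solving: y_budget = 9, y_production = 8.
Δz = y_production·Δb = 8 × (6) = 48, so new z* = 1734 + 48 = 1782.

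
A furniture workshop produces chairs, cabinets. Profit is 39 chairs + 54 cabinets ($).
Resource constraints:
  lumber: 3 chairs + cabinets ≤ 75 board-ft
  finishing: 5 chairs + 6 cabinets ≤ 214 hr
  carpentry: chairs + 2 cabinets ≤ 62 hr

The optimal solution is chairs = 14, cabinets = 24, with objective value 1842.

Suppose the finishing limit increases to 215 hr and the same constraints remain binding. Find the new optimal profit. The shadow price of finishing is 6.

1848

Δb = 1, so new z* = 1842 + (6)·(1) = 1842 + 6 = 1848.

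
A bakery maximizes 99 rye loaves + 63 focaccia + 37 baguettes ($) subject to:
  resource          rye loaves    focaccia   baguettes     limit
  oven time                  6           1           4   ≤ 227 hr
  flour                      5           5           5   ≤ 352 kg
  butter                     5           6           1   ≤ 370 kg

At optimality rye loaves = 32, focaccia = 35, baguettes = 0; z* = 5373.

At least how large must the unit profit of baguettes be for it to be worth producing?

Binding: oven time and butter. Non-binding: flour (17 unused).
Slack constraints have shadow price 0 (complementary slackness).
Dual feasibility on the basic columns requires 6·y_oven time + 5·y_butter = 99, 1·y_oven time + 6·y_butter = 63.
This yields shadow prices y_oven time = 9, y_butter = 9.
baguettes enters the basis when its profit ≥ yᵀa₃ = 9·4 + 9·1 = 45.

45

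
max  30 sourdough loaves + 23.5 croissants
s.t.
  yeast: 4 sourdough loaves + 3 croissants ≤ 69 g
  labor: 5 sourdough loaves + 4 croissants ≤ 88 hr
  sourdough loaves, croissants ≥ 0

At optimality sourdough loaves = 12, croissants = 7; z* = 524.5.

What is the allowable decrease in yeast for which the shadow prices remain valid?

3

Binding constraints: yeast, labor. The basis is B = [[4,3],[5,4]] with det 1.
Per unit decrease in yeast, x* moves by d = (-4, 5).
The basis stays optimal until sourdough loaves reaches 0; allowable decrease = 3 g.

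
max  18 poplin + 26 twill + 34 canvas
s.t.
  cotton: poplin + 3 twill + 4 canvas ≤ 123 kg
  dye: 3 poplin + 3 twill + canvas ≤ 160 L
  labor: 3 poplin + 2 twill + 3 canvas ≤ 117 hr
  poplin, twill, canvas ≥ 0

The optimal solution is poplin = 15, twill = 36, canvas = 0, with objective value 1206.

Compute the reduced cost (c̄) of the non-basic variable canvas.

At the optimum: cotton uses 123 of 123 (binding); dye uses 153 of 160 (slack = 7); labor uses 117 of 117 (binding).
Since dye is not tight, its dual is 0.
The binding rows give the dual system: 1·y_cotton + 3·y_labor = 18 and 3·y_cotton + 2·y_labor = 26.
Solving: y_cotton = 6, y_labor = 4.
Reduced cost of canvas: c₃ − yᵀa₃ = 34 − (6·4 + 4·3) = 34 − 36 = -2.

-2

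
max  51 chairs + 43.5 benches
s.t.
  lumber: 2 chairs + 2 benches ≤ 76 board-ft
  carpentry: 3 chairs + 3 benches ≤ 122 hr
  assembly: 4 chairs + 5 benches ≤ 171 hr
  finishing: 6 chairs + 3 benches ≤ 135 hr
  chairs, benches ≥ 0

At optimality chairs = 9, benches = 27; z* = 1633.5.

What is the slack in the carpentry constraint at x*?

14

carpentry used = 3·9 + 3·27 = 108; slack = 122 − 108 = 14.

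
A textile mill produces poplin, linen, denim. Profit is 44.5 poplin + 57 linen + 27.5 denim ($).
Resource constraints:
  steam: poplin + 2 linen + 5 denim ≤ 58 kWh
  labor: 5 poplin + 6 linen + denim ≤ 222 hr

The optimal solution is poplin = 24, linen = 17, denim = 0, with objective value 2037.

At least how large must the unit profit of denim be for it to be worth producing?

30.5

Check each constraint at x*: steam 58/58 (tight); labor 222/222 (tight).
From A_Bᵀ y = c: 1·y_steam + 5·y_labor = 44.5; 2·y_steam + 6·y_labor = 57.
Solving: y_steam = 4.5, y_labor = 8.
denim enters the basis when its profit ≥ yᵀa₃ = 4.5·5 + 8·1 = 30.5.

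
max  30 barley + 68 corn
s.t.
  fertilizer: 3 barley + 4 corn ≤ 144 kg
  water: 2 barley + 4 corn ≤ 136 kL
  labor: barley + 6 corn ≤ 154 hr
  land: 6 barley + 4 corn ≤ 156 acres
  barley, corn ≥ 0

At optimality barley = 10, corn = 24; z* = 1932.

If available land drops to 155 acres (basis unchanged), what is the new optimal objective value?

1928.5

At the optimum: fertilizer uses 126 of 144 (slack = 18); water uses 116 of 136 (slack = 20); labor uses 154 of 154 (binding); land uses 156 of 156 (binding).
Since fertilizer, water are not tight, their duals are 0.
From A_Bᵀ y = c: 1·y_labor + 6·y_land = 30; 6·y_labor + 4·y_land = 68.
→ y_labor = 9 and y_land = 3.5.
Δz = y_land·Δb = 3.5 × (-1) = -3.5, so new z* = 1932 − 3.5 = 1928.5.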